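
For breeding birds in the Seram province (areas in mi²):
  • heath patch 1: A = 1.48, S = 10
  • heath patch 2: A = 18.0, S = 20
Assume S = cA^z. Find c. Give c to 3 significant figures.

z = ln(S₂/S₁) / ln(A₂/A₁) = ln(20/10) / ln(18/1.48) = 0.6931 / 2.4983 = 0.2774
c = S₁ / A₁^z = 10 / 1.48^0.2774 = 10 / 1.115 = 8.969

8.97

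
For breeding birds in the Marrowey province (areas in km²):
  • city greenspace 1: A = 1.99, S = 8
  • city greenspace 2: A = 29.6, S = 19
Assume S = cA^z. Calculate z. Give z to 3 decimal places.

Taking logs: ln S = ln c + z ln A, so z = (ln S₂ − ln S₁)/(ln A₂ − ln A₁).
z = ln(19/8) / ln(29.6/1.99) = ln(2.375) / ln(14.87) = 0.8650 / 2.6996 = 0.3204

0.320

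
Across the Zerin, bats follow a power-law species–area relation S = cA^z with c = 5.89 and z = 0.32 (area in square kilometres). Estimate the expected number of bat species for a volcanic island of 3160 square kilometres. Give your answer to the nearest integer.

78 species

S = 5.89 × 3160^0.32
ln S = ln 5.89 + 0.32 × ln 3160 = 1.7733 + 0.32 × 8.0583 = 4.3519
S = e^4.3519 ≈ 77.63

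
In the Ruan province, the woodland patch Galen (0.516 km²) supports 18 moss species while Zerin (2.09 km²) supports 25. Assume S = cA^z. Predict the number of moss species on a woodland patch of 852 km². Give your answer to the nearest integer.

103

z = ln(25/18) / ln(2.09/0.516) = 0.3285 / 1.3988 = 0.2348
c = 18 / 0.516^0.2348 = 18 / 0.8561 = 21.03
S₃ = 21.03 × 852^0.2348 = 21.03 × 4.878 ≈ 102.6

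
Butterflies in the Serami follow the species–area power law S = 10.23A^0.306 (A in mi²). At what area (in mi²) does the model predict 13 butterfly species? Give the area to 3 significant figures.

2.19 mi²

13 = 10.23 × A^0.306  ⇒  A^0.306 = 13/10.23 = 1.271
ln A = ln(1.271) / 0.306 = 0.2396 / 0.306 = 0.7831
A = e^0.7831 ≈ 2.188 mi²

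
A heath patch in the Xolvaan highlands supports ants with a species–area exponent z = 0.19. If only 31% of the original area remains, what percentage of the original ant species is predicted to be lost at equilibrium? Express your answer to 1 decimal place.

20.0%

S_new/S_old = (A_new/A_old)^z = 0.31^0.19
= exp(0.19 × ln 0.31) = exp(0.19 × -1.1712) = exp(-0.2225) ≈ 0.8005
Fraction lost = 1 − 0.8005 = 0.1995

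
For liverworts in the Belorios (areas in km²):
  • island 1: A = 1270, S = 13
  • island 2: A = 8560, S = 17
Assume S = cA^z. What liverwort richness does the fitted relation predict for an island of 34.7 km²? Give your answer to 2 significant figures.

7.8

z = ln(17/13) / ln(8560/1270) = 0.2683 / 1.9081 = 0.1406
c = 13 / 1270^0.1406 = 13 / 2.731 = 4.76
S₃ = 4.76 × 34.7^0.1406 = 4.76 × 1.646 ≈ 7.837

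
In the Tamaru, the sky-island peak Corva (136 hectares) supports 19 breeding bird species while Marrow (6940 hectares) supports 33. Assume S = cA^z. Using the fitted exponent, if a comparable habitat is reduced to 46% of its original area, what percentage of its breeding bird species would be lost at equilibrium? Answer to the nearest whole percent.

10%

z = ln(33/19) / ln(6940/136) = 0.5521 / 3.9324 = 0.1404
S_new/S_old = (A_new/A_old)^z = 0.46^0.1404 = exp(0.1404 × -0.7765) = 0.8967
Fraction lost = 1 − 0.8967 = 0.1033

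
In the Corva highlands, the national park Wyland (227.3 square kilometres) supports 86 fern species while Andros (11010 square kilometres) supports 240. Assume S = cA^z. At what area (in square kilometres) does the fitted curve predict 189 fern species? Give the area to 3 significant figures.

4460 square kilometres

z = ln(240/86) / ln(11010/227.3) = 1.0263 / 3.8803 = 0.2645
c = 86 / 227.3^0.2645 = 86 / 4.2 = 20.47
A = (189/20.47)^(1/0.2645) ⇒ ln A = ln(9.231)/0.2645 = 8.4033
A = e^8.4033 ≈ 4462 square kilometres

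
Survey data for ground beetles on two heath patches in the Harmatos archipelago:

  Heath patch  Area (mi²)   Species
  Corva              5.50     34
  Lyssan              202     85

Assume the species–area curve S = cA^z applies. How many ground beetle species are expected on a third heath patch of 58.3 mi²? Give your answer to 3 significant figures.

z = ln(85/34) / ln(202/5.5) = 0.9163 / 3.6035 = 0.2543
c = 34 / 5.5^0.2543 = 34 / 1.543 = 22.04
S₃ = 22.04 × 58.3^0.2543 = 22.04 × 2.812 ≈ 61.97

62.0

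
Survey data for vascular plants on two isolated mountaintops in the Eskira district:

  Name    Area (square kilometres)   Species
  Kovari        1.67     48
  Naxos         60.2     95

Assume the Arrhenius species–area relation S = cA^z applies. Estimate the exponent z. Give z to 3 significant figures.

Taking logs: ln S = ln c + z ln A, so z = (ln S₂ − ln S₁)/(ln A₂ − ln A₁).
z = ln(95/48) / ln(60.2/1.67) = ln(1.979) / ln(36.05) = 0.6827 / 3.5848 = 0.1904

0.190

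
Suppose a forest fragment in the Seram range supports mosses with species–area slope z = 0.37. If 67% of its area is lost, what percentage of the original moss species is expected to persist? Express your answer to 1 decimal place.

S_new/S_old = (A_new/A_old)^z = 0.33^0.37
= exp(0.37 × ln 0.33) = exp(0.37 × -1.1087) = exp(-0.4102) ≈ 0.6635

66.4%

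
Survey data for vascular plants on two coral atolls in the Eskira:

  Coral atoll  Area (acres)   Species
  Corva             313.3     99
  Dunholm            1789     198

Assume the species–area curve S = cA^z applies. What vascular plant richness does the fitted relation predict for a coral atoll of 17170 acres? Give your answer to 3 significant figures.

z = ln(198/99) / ln(1789/313.3) = 0.6931 / 1.7423 = 0.3978
c = 99 / 313.3^0.3978 = 99 / 9.84 = 10.06
S₃ = 10.06 × 17170^0.3978 = 10.06 × 48.39 ≈ 486.9

487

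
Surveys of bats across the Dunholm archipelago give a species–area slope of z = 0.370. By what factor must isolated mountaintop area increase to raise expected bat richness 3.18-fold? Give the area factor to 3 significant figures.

(A₂/A₁)^0.37 = 3.18, so A₂/A₁ = 3.18^(1/0.37) = 3.18^2.703
ln(A₂/A₁) = ln 3.18 / 0.37 = 1.1569 / 0.37 = 3.1267
A₂/A₁ = e^3.1267 ≈ 22.8

22.8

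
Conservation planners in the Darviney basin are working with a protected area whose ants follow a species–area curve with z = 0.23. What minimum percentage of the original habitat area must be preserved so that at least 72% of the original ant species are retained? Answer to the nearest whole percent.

24%

Need (A_new/A_old)^0.23 = 0.72, so A_new/A_old = 0.72^(1/0.23) = 0.72^4.348
ln(A_new/A_old) = ln 0.72 / 0.23 = -0.3285 / 0.23 = -1.4283
A_new/A_old = e^-1.4283 ≈ 0.2397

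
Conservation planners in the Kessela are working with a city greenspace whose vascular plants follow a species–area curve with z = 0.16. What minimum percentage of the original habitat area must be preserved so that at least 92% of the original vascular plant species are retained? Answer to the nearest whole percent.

Need (A_new/A_old)^0.16 = 0.92, so A_new/A_old = 0.92^(1/0.16) = 0.92^6.25
ln(A_new/A_old) = ln 0.92 / 0.16 = -0.0834 / 0.16 = -0.5211
A_new/A_old = e^-0.5211 ≈ 0.5938

59%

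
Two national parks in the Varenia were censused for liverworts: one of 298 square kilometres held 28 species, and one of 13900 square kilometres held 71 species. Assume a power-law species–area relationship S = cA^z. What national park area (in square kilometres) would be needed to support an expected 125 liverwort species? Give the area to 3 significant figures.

z = ln(71/28) / ln(13900/298) = 0.9305 / 3.8426 = 0.2422
c = 28 / 298^0.2422 = 28 / 3.973 = 7.047
A = (125/7.047)^(1/0.2422) ⇒ ln A = ln(17.74)/0.2422 = 11.8755
A = e^11.8755 ≈ 143706 square kilometres

144000 square kilometres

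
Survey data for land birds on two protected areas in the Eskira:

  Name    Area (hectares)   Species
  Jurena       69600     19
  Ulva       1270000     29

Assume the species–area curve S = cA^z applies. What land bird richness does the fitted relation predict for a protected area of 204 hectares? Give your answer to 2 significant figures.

z = ln(29/19) / ln(1270000/69600) = 0.4229 / 2.9040 = 0.1456
c = 19 / 69600^0.1456 = 19 / 5.072 = 3.746
S₃ = 3.746 × 204^0.1456 = 3.746 × 2.169 ≈ 8.127

8.1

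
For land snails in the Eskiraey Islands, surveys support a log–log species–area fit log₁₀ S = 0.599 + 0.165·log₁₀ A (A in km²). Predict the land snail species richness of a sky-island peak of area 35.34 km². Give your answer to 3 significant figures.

S = 3.972 × 35.34^0.165
ln S = ln 3.972 + 0.165 × ln 35.34 = 1.3792 + 0.165 × 3.5650 = 1.9675
S = e^1.9675 ≈ 7.153

7.15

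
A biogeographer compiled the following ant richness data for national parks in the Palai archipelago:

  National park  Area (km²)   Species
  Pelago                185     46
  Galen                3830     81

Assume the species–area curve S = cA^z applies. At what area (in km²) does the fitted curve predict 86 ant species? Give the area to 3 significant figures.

5280 km²

z = ln(81/46) / ln(3830/185) = 0.5658 / 3.0303 = 0.1867
c = 46 / 185^0.1867 = 46 / 2.65 = 17.36
A = (86/17.36)^(1/0.1867) ⇒ ln A = ln(4.955)/0.1867 = 8.5714
A = e^8.5714 ≈ 5279 km²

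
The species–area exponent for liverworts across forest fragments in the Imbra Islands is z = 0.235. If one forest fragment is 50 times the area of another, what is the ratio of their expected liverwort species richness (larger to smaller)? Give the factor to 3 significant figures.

S₂/S₁ = (A₂/A₁)^z = 50^0.235
ln(S₂/S₁) = 0.235 × ln 50 = 0.235 × 3.9120 = 0.9193
S₂/S₁ = e^0.9193 ≈ 2.508

2.51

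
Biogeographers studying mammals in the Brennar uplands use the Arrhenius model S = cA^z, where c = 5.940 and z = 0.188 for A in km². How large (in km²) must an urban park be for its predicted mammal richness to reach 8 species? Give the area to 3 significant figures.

8 = 5.94 × A^0.188  ⇒  A^0.188 = 8/5.94 = 1.347
ln A = ln(1.347) / 0.188 = 0.2977 / 0.188 = 1.5837
A = e^1.5837 ≈ 4.873 km²

4.87 km²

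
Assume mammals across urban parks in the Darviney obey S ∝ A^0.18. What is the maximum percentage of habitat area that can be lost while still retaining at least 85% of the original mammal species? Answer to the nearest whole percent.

59%

Need (A_new/A_old)^0.18 = 0.85, so A_new/A_old = 0.85^(1/0.18) = 0.85^5.556
ln(A_new/A_old) = ln 0.85 / 0.18 = -0.1625 / 0.18 = -0.9029
A_new/A_old = e^-0.9029 ≈ 0.4054
Fraction that can be lost = 1 − 0.4054 = 0.5946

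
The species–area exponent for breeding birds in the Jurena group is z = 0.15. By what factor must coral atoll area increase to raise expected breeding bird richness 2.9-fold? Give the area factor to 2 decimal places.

1209.63

(A₂/A₁)^0.15 = 2.9, so A₂/A₁ = 2.9^(1/0.15) = 2.9^6.667
ln(A₂/A₁) = ln 2.9 / 0.15 = 1.0647 / 0.15 = 7.0981
A₂/A₁ = e^7.0981 ≈ 1210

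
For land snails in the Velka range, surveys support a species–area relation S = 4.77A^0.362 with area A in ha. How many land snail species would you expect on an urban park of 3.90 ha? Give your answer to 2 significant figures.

S = 4.77 × 3.9^0.362 = 4.77 × 1.637 ≈ 7.807

7.8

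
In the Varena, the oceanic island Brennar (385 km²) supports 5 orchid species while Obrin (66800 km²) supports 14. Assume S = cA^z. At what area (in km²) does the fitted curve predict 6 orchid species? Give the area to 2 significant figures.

z = ln(14/5) / ln(66800/385) = 1.0296 / 5.1562 = 0.1997
c = 5 / 385^0.1997 = 5 / 3.283 = 1.523
A = (6/1.523)^(1/0.1997) ⇒ ln A = ln(3.94)/0.1997 = 6.8663
A = e^6.8663 ≈ 959.4 km²

960 km²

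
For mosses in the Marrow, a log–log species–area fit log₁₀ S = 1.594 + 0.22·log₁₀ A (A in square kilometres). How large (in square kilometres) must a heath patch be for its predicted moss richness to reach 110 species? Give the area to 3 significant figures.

110 = 39.26 × A^0.22  ⇒  A^0.22 = 110/39.26 = 2.802
ln A = ln(2.802) / 0.22 = 1.0302 / 0.22 = 4.6825
A = e^4.6825 ≈ 108 square kilometres

108 square kilometres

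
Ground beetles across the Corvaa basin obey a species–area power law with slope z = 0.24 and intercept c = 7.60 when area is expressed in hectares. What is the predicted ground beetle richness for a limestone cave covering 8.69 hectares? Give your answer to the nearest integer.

13 species

S = 7.6 × 8.69^0.24
ln S = ln 7.6 + 0.24 × ln 8.69 = 2.0281 + 0.24 × 2.1622 = 2.5471
S = e^2.5471 ≈ 12.77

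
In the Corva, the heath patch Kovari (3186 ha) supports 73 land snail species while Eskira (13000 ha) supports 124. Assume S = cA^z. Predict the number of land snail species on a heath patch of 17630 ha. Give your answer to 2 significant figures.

z = ln(124/73) / ln(13000/3186) = 0.5298 / 1.4062 = 0.3768
c = 73 / 3186^0.3768 = 73 / 20.89 = 3.494
S₃ = 3.494 × 17630^0.3768 = 3.494 × 39.8 ≈ 139.1

140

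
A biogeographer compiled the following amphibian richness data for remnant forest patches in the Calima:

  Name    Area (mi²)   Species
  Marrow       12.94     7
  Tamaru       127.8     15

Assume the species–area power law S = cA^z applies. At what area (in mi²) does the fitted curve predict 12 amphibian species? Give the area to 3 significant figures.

z = ln(15/7) / ln(127.8/12.94) = 0.7621 / 2.2901 = 0.3328
c = 7 / 12.94^0.3328 = 7 / 2.344 = 2.986
A = (12/2.986)^(1/0.3328) ⇒ ln A = ln(4.019)/0.3328 = 4.1799
A = e^4.1799 ≈ 65.36 mi²

65.4 mi²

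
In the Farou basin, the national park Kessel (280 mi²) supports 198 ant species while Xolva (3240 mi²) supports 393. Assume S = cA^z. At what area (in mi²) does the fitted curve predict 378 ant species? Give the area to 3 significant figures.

2820 mi²

z = ln(393/198) / ln(3240/280) = 0.6855 / 2.4485 = 0.2800
c = 198 / 280^0.2800 = 198 / 4.843 = 40.88
A = (378/40.88)^(1/0.2800) ⇒ ln A = ln(9.247)/0.2800 = 7.9443
A = e^7.9443 ≈ 2820 mi²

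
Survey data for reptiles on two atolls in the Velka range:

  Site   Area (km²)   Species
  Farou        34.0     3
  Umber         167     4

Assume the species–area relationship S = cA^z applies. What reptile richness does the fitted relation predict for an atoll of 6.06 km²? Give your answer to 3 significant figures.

z = ln(4/3) / ln(167/34) = 0.2877 / 1.5916 = 0.1807
c = 3 / 34^0.1807 = 3 / 1.892 = 1.586
S₃ = 1.586 × 6.06^0.1807 = 1.586 × 1.385 ≈ 2.197

2.20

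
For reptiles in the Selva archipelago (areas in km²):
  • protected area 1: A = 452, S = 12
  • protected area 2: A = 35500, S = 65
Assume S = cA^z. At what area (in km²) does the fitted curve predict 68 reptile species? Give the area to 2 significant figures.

z = ln(65/12) / ln(35500/452) = 1.6895 / 4.3636 = 0.3872
c = 12 / 452^0.3872 = 12 / 10.67 = 1.125
A = (68/1.125)^(1/0.3872) ⇒ ln A = ln(60.44)/0.3872 = 10.5938
A = e^10.5938 ≈ 39888 km²

40000 km²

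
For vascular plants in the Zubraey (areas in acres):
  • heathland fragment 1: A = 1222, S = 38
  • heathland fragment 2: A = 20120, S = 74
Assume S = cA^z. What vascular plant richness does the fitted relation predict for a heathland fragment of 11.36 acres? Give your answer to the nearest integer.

z = ln(74/38) / ln(20120/1222) = 0.6665 / 2.8012 = 0.2379
c = 38 / 1222^0.2379 = 38 / 5.426 = 7.003
S₃ = 7.003 × 11.36^0.2379 = 7.003 × 1.783 ≈ 12.49

12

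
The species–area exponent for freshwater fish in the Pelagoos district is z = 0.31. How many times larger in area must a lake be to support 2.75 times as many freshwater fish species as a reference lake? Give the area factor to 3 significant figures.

(A₂/A₁)^0.31 = 2.75, so A₂/A₁ = 2.75^(1/0.31) = 2.75^3.226
ln(A₂/A₁) = ln 2.75 / 0.31 = 1.0116 / 0.31 = 3.2632
A₂/A₁ = e^3.2632 ≈ 26.13

26.1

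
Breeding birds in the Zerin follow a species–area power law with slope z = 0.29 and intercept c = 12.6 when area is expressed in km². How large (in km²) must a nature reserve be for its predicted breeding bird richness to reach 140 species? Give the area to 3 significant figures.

140 = 12.6 × A^0.29  ⇒  A^0.29 = 140/12.6 = 11.11
ln A = ln(11.11) / 0.29 = 2.4079 / 0.29 = 8.3033
A = e^8.3033 ≈ 4037 km²

4040 km²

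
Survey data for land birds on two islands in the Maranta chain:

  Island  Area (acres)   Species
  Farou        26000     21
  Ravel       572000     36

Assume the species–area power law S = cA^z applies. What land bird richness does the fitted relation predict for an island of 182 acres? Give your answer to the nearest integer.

9

z = ln(36/21) / ln(572000/26000) = 0.5390 / 3.0910 = 0.1744
c = 21 / 26000^0.1744 = 21 / 5.886 = 3.568
S₃ = 3.568 × 182^0.1744 = 3.568 × 2.478 ≈ 8.84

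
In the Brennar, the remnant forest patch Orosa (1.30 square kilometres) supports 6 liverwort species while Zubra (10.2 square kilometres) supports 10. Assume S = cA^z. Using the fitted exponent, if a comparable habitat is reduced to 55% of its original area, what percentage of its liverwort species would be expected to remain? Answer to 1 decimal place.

z = ln(10/6) / ln(10.2/1.3) = 0.5108 / 2.0600 = 0.2480
S_new/S_old = (A_new/A_old)^z = 0.55^0.2480 = exp(0.2480 × -0.5978) = 0.8622

86.2%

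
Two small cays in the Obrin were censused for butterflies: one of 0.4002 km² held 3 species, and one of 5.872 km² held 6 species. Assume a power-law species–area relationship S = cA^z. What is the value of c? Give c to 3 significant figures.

3.80

z = ln(S₂/S₁) / ln(A₂/A₁) = ln(6/3) / ln(5.872/0.4002) = 0.6931 / 2.6860 = 0.2581
c = S₁ / A₁^z = 3 / 0.4002^0.2581 = 3 / 0.7895 = 3.8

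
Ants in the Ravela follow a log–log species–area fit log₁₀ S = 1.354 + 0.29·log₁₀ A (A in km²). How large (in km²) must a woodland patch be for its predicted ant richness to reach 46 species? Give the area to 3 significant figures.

11.6 km²

46 = 22.59 × A^0.29  ⇒  A^0.29 = 46/22.59 = 2.036
ln A = ln(2.036) / 0.29 = 0.7109 / 0.29 = 2.4515
A = e^2.4515 ≈ 11.61 km²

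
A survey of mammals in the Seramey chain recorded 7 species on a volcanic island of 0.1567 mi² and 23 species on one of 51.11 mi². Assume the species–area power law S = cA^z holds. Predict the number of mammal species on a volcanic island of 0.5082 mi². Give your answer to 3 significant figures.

8.92

z = ln(23/7) / ln(51.11/0.1567) = 1.1896 / 5.7874 = 0.2055
c = 7 / 0.1567^0.2055 = 7 / 0.6832 = 10.25
S₃ = 10.25 × 0.5082^0.2055 = 10.25 × 0.8701 ≈ 8.915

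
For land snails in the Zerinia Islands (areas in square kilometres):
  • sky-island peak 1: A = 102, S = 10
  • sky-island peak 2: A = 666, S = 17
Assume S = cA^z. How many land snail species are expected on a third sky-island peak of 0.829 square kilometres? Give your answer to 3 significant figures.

z = ln(17/10) / ln(666/102) = 0.5306 / 1.8763 = 0.2828
c = 10 / 102^0.2828 = 10 / 3.699 = 2.704
S₃ = 2.704 × 0.829^0.2828 = 2.704 × 0.9483 ≈ 2.564

2.56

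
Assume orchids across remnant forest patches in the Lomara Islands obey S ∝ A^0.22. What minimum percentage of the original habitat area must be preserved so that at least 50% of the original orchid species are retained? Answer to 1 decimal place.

4.3%

Need (A_new/A_old)^0.22 = 0.5, so A_new/A_old = 0.5^(1/0.22) = 0.5^4.545
ln(A_new/A_old) = ln 0.5 / 0.22 = -0.6931 / 0.22 = -3.1507
A_new/A_old = e^-3.1507 ≈ 0.04282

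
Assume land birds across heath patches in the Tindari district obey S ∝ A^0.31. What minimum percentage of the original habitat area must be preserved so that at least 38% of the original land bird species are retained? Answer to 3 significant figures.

Need (A_new/A_old)^0.31 = 0.38, so A_new/A_old = 0.38^(1/0.31) = 0.38^3.226
ln(A_new/A_old) = ln 0.38 / 0.31 = -0.9676 / 0.31 = -3.1212
A_new/A_old = e^-3.1212 ≈ 0.0441

4.41%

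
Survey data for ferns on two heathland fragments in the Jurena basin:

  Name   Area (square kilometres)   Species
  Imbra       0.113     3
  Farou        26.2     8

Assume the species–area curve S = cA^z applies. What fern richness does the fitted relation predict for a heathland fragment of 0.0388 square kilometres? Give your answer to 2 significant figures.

2.5

z = ln(8/3) / ln(26.2/0.113) = 0.9808 / 5.4461 = 0.1801
c = 3 / 0.113^0.1801 = 3 / 0.6752 = 4.443
S₃ = 4.443 × 0.0388^0.1801 = 4.443 × 0.557 ≈ 2.475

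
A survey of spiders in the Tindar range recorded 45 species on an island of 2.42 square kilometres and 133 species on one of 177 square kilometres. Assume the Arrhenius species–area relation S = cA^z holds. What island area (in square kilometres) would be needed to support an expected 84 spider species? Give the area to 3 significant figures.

28.7 square kilometres

z = ln(133/45) / ln(177/2.42) = 1.0837 / 4.2924 = 0.2525
c = 45 / 2.42^0.2525 = 45 / 1.25 = 36
A = (84/36)^(1/0.2525) ⇒ ln A = ln(2.333)/0.2525 = 3.3560
A = e^3.3560 ≈ 28.67 square kilometres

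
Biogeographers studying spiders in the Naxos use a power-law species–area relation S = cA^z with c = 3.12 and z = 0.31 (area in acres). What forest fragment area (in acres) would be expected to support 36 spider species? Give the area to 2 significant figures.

2700 acres

36 = 3.12 × A^0.31  ⇒  A^0.31 = 36/3.12 = 11.54
ln A = ln(11.54) / 0.31 = 2.4457 / 0.31 = 7.8893
A = e^7.8893 ≈ 2669 acres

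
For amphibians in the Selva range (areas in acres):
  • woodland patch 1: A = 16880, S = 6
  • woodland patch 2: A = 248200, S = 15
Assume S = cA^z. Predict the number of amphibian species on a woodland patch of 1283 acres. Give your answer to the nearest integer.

2

z = ln(15/6) / ln(248200/16880) = 0.9163 / 2.6881 = 0.3409
c = 6 / 16880^0.3409 = 6 / 27.6 = 0.2174
S₃ = 0.2174 × 1283^0.3409 = 0.2174 × 11.47 ≈ 2.493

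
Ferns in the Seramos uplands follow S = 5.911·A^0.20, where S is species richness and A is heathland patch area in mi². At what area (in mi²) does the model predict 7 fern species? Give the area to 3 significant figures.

7 = 5.911 × A^0.2  ⇒  A^0.2 = 7/5.911 = 1.184
ln A = ln(1.184) / 0.2 = 0.1691 / 0.2 = 0.8455
A = e^0.8455 ≈ 2.329 mi²

2.33 mi²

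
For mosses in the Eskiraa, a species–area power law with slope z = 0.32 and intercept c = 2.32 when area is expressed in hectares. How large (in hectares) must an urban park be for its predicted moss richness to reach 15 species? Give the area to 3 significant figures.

341 hectares

15 = 2.32 × A^0.32  ⇒  A^0.32 = 15/2.32 = 6.466
ln A = ln(6.466) / 0.32 = 1.8665 / 0.32 = 5.8328
A = e^5.8328 ≈ 341.3 hectares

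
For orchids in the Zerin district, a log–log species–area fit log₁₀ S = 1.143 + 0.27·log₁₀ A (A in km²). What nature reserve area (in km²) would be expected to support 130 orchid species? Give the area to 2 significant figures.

3900 km²

130 = 13.9 × A^0.27  ⇒  A^0.27 = 130/13.9 = 9.353
ln A = ln(9.353) / 0.27 = 2.2357 / 0.27 = 8.2803
A = e^8.2803 ≈ 3945 km²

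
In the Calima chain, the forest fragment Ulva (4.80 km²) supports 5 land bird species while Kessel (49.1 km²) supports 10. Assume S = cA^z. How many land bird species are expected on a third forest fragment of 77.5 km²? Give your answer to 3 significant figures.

11.5

z = ln(10/5) / ln(49.1/4.8) = 0.6931 / 2.3252 = 0.2981
c = 5 / 4.8^0.2981 = 5 / 1.596 = 3.133
S₃ = 3.133 × 77.5^0.2981 = 3.133 × 3.658 ≈ 11.46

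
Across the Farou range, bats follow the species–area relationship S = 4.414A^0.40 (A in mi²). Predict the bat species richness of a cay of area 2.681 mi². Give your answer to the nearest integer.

S = 4.414 × 2.681^0.4
ln S = ln 4.414 + 0.4 × ln 2.681 = 1.4848 + 0.4 × 0.9862 = 1.8793
S = e^1.8793 ≈ 6.549

7 species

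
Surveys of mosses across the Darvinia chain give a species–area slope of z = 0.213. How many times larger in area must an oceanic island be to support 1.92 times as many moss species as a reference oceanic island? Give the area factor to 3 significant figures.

21.4

(A₂/A₁)^0.213 = 1.92, so A₂/A₁ = 1.92^(1/0.213) = 1.92^4.695
ln(A₂/A₁) = ln 1.92 / 0.213 = 0.6523 / 0.213 = 3.0626
A₂/A₁ = e^3.0626 ≈ 21.38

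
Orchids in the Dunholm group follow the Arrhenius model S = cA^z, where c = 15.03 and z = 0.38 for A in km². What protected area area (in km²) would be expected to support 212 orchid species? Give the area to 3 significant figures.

212 = 15.03 × A^0.38  ⇒  A^0.38 = 212/15.03 = 14.11
ln A = ln(14.11) / 0.38 = 2.6465 / 0.38 = 6.9646
A = e^6.9646 ≈ 1058 km²

1060 km²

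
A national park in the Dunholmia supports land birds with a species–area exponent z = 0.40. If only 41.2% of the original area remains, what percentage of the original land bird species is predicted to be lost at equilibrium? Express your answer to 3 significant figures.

29.9%

S_new/S_old = (A_new/A_old)^z = 0.412^0.4
= exp(0.4 × ln 0.412) = exp(0.4 × -0.8867) = exp(-0.3547) ≈ 0.7014
Fraction lost = 1 − 0.7014 = 0.2986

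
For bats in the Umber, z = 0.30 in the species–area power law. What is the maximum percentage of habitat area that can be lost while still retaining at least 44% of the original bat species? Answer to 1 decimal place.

93.5%

Need (A_new/A_old)^0.3 = 0.44, so A_new/A_old = 0.44^(1/0.3) = 0.44^3.333
ln(A_new/A_old) = ln 0.44 / 0.3 = -0.8210 / 0.3 = -2.7366
A_new/A_old = e^-2.7366 ≈ 0.06479
Fraction that can be lost = 1 − 0.06479 = 0.9352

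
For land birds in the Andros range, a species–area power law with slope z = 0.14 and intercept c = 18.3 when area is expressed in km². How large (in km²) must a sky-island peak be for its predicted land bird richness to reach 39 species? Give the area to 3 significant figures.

39 = 18.3 × A^0.14  ⇒  A^0.14 = 39/18.3 = 2.131
ln A = ln(2.131) / 0.14 = 0.7567 / 0.14 = 5.4047
A = e^5.4047 ≈ 222.5 km²

222 km²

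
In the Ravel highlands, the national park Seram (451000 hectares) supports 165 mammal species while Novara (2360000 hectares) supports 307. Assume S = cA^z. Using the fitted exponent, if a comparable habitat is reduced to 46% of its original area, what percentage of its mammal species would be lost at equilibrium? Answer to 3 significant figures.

z = ln(307/165) / ln(2360000/451000) = 0.6209 / 1.6549 = 0.3752
S_new/S_old = (A_new/A_old)^z = 0.46^0.3752 = exp(0.3752 × -0.7765) = 0.7473
Fraction lost = 1 − 0.7473 = 0.2527

25.3%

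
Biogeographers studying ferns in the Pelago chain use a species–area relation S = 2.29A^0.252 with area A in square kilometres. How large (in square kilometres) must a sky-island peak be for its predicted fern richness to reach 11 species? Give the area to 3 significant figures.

507 square kilometres

11 = 2.29 × A^0.252  ⇒  A^0.252 = 11/2.29 = 4.803
ln A = ln(4.803) / 0.252 = 1.5693 / 0.252 = 6.2276
A = e^6.2276 ≈ 506.5 square kilometres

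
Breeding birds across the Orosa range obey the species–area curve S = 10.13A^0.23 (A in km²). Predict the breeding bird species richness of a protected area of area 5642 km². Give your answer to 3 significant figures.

73.9

S = 10.13 × 5642^0.23 = 10.13 × 7.292 ≈ 73.87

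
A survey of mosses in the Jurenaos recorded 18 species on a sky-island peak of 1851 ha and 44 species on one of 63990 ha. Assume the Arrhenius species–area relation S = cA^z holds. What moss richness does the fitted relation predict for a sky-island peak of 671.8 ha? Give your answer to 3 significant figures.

13.9

z = ln(44/18) / ln(63990/1851) = 0.8938 / 3.5430 = 0.2523
c = 18 / 1851^0.2523 = 18 / 6.673 = 2.698
S₃ = 2.698 × 671.8^0.2523 = 2.698 × 5.167 ≈ 13.94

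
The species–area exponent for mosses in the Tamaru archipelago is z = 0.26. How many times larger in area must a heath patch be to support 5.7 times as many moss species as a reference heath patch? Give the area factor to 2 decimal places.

807.63

(A₂/A₁)^0.26 = 5.7, so A₂/A₁ = 5.7^(1/0.26) = 5.7^3.846
ln(A₂/A₁) = ln 5.7 / 0.26 = 1.7405 / 0.26 = 6.6941
A₂/A₁ = e^6.6941 ≈ 807.6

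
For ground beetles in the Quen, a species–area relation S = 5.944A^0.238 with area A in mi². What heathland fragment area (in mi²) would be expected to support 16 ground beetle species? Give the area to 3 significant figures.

16 = 5.944 × A^0.238  ⇒  A^0.238 = 16/5.944 = 2.692
ln A = ln(2.692) / 0.238 = 0.9902 / 0.238 = 4.1605
A = e^4.1605 ≈ 64.11 mi²

64.1 mi²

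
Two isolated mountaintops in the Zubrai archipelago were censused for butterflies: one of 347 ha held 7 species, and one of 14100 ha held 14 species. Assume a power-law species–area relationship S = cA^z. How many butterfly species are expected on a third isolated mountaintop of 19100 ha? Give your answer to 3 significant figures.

z = ln(14/7) / ln(14100/347) = 0.6931 / 3.7046 = 0.1871
c = 7 / 347^0.1871 = 7 / 2.987 = 2.343
S₃ = 2.343 × 19100^0.1871 = 2.343 × 6.324 ≈ 14.82

14.8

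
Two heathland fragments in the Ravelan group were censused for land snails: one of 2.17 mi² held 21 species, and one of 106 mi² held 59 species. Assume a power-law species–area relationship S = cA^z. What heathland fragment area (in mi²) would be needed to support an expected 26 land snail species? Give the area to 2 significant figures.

z = ln(59/21) / ln(106/2.17) = 1.0330 / 3.8887 = 0.2656
c = 21 / 2.17^0.2656 = 21 / 1.229 = 17.09
A = (26/17.09)^(1/0.2656) ⇒ ln A = ln(1.521)/0.2656 = 1.5787
A = e^1.5787 ≈ 4.849 mi²

4.8 mi²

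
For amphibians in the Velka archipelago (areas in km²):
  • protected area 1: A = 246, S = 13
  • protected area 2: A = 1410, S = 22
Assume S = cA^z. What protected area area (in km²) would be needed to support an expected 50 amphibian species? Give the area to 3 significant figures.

z = ln(22/13) / ln(1410/246) = 0.5261 / 1.7460 = 0.3013
c = 13 / 246^0.3013 = 13 / 5.253 = 2.475
A = (50/2.475)^(1/0.3013) ⇒ ln A = ln(20.2)/0.3013 = 9.9760
A = e^9.9760 ≈ 21505 km²

21500 km²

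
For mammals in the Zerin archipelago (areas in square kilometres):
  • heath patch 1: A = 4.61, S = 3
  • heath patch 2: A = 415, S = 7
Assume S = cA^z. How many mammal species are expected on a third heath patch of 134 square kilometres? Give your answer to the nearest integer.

6

z = ln(7/3) / ln(415/4.61) = 0.8473 / 4.5001 = 0.1883
c = 3 / 4.61^0.1883 = 3 / 1.333 = 2.25
S₃ = 2.25 × 134^0.1883 = 2.25 × 2.515 ≈ 5.658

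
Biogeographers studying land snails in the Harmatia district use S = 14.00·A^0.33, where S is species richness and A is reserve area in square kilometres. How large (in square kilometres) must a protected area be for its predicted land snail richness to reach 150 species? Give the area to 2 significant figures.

1300 square kilometres

150 = 14 × A^0.33  ⇒  A^0.33 = 150/14 = 10.71
ln A = ln(10.71) / 0.33 = 2.3716 / 0.33 = 7.1866
A = e^7.1866 ≈ 1322 square kilometres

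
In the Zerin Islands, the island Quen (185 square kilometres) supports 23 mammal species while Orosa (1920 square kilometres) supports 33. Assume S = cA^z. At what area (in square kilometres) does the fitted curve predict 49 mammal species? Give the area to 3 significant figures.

24900 square kilometres

z = ln(33/23) / ln(1920/185) = 0.3610 / 2.3397 = 0.1543
c = 23 / 185^0.1543 = 23 / 2.238 = 10.28
A = (49/10.28)^(1/0.1543) ⇒ ln A = ln(4.767)/0.1543 = 10.1221
A = e^10.1221 ≈ 24887 square kilometres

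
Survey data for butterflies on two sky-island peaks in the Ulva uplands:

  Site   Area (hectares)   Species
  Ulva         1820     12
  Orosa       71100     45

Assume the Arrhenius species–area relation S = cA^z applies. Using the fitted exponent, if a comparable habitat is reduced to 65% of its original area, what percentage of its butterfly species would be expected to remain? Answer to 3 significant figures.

85.6%

z = ln(45/12) / ln(71100/1820) = 1.3218 / 3.6653 = 0.3606
S_new/S_old = (A_new/A_old)^z = 0.65^0.3606 = exp(0.3606 × -0.4308) = 0.8561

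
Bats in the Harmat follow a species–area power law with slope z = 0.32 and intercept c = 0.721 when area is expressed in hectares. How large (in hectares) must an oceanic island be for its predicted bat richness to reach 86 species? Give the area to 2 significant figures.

3100000 hectares

86 = 0.721 × A^0.32  ⇒  A^0.32 = 86/0.721 = 119.3
ln A = ln(119.3) / 0.32 = 4.7815 / 0.32 = 14.9421
A = e^14.9421 ≈ 3085034 hectares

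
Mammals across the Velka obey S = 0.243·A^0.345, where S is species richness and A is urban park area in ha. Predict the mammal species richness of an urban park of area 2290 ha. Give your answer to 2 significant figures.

3.5

S = 0.243 × 2290^0.345
ln S = ln 0.243 + 0.345 × ln 2290 = -1.4147 + 0.345 × 7.7363 = 1.2543
S = e^1.2543 ≈ 3.505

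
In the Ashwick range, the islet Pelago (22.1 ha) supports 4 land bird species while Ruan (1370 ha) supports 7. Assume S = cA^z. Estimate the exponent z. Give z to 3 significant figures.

0.136

Taking logs: ln S = ln c + z ln A, so z = (ln S₂ − ln S₁)/(ln A₂ − ln A₁).
z = ln(7/4) / ln(1370/22.1) = ln(1.75) / ln(61.99) = 0.5596 / 4.1270 = 0.1356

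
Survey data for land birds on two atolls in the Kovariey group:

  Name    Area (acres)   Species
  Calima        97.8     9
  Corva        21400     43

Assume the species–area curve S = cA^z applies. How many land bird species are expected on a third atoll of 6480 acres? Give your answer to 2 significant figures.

30

z = ln(43/9) / ln(21400/97.8) = 1.5640 / 5.3882 = 0.2903
c = 9 / 97.8^0.2903 = 9 / 3.782 = 2.38
S₃ = 2.38 × 6480^0.2903 = 2.38 × 12.77 ≈ 30.4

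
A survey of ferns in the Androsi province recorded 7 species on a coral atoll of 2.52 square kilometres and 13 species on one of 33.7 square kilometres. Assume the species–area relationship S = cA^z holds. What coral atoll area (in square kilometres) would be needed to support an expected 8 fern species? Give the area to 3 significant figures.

z = ln(13/7) / ln(33.7/2.52) = 0.6190 / 2.5932 = 0.2387
c = 7 / 2.52^0.2387 = 7 / 1.247 = 5.614
A = (8/5.614)^(1/0.2387) ⇒ ln A = ln(1.425)/0.2387 = 1.4836
A = e^1.4836 ≈ 4.409 square kilometres

4.41 square kilometres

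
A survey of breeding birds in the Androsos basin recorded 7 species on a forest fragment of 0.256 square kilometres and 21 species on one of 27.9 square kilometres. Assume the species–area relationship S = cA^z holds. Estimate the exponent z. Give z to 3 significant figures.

Taking logs: ln S = ln c + z ln A, so z = (ln S₂ − ln S₁)/(ln A₂ − ln A₁).
z = ln(21/7) / ln(27.9/0.256) = ln(3) / ln(109) = 1.0986 / 4.6912 = 0.2342

0.234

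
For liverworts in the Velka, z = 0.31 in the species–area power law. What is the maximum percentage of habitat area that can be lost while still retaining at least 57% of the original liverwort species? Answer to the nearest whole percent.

Need (A_new/A_old)^0.31 = 0.57, so A_new/A_old = 0.57^(1/0.31) = 0.57^3.226
ln(A_new/A_old) = ln 0.57 / 0.31 = -0.5621 / 0.31 = -1.8133
A_new/A_old = e^-1.8133 ≈ 0.1631
Fraction that can be lost = 1 − 0.1631 = 0.8369

84%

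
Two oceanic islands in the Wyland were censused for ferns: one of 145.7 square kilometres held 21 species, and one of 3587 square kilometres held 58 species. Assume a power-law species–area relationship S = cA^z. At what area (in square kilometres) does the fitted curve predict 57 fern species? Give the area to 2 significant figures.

z = ln(58/21) / ln(3587/145.7) = 1.0159 / 3.2035 = 0.3171
c = 21 / 145.7^0.3171 = 21 / 4.854 = 4.326
A = (57/4.326)^(1/0.3171) ⇒ ln A = ln(13.17)/0.3171 = 8.1302
A = e^8.1302 ≈ 3396 square kilometres

3400 square kilometres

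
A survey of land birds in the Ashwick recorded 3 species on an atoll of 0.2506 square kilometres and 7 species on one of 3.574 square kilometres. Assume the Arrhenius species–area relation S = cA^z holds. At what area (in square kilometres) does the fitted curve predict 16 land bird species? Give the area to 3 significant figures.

z = ln(7/3) / ln(3.574/0.2506) = 0.8473 / 2.6576 = 0.3188
c = 3 / 0.2506^0.3188 = 3 / 0.6433 = 4.664
A = (16/4.664)^(1/0.3188) ⇒ ln A = ln(3.431)/0.3188 = 3.8666
A = e^3.8666 ≈ 47.78 square kilometres

47.8 square kilometres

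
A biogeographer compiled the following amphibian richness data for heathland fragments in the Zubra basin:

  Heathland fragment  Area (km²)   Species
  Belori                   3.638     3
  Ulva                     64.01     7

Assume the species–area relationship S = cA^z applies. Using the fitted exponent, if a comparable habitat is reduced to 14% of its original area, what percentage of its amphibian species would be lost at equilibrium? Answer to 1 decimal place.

z = ln(7/3) / ln(64.01/3.638) = 0.8473 / 2.8676 = 0.2955
S_new/S_old = (A_new/A_old)^z = 0.14^0.2955 = exp(0.2955 × -1.9661) = 0.5594
Fraction lost = 1 − 0.5594 = 0.4406

44.1%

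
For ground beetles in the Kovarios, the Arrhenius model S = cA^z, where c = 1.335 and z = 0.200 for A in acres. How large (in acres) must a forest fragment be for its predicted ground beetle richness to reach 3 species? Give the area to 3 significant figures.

57.3 acres

3 = 1.335 × A^0.2  ⇒  A^0.2 = 3/1.335 = 2.247
ln A = ln(2.247) / 0.2 = 0.8097 / 0.2 = 4.0484
A = e^4.0484 ≈ 57.31 acres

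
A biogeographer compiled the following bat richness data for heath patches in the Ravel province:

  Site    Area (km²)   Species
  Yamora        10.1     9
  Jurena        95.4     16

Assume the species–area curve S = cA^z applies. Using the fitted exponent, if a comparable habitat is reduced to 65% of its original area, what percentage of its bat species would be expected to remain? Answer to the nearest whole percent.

90%

z = ln(16/9) / ln(95.4/10.1) = 0.5754 / 2.2455 = 0.2562
S_new/S_old = (A_new/A_old)^z = 0.65^0.2562 = exp(0.2562 × -0.4308) = 0.8955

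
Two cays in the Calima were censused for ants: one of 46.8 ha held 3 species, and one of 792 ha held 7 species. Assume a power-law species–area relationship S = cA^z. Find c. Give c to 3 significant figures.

z = ln(S₂/S₁) / ln(A₂/A₁) = ln(7/3) / ln(792/46.8) = 0.8473 / 2.8287 = 0.2995
c = S₁ / A₁^z = 3 / 46.8^0.2995 = 3 / 3.164 = 0.948

0.948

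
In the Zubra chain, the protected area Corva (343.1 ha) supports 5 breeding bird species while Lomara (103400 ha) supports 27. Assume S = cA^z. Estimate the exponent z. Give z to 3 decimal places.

0.295

Taking logs: ln S = ln c + z ln A, so z = (ln S₂ − ln S₁)/(ln A₂ − ln A₁).
z = ln(27/5) / ln(103400/343.1) = ln(5.4) / ln(301.4) = 1.6864 / 5.7083 = 0.2954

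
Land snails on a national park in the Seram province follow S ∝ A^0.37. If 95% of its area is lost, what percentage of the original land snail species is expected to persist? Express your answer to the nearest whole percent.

S_new/S_old = (A_new/A_old)^z = 0.05^0.37
= exp(0.37 × ln 0.05) = exp(0.37 × -2.9957) = exp(-1.1084) ≈ 0.3301

33%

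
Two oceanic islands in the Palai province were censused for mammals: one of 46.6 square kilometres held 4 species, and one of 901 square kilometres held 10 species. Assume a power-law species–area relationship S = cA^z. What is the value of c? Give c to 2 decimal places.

z = ln(S₂/S₁) / ln(A₂/A₁) = ln(10/4) / ln(901/46.6) = 0.9163 / 2.9619 = 0.3094
c = S₁ / A₁^z = 4 / 46.6^0.3094 = 4 / 3.282 = 1.219

1.22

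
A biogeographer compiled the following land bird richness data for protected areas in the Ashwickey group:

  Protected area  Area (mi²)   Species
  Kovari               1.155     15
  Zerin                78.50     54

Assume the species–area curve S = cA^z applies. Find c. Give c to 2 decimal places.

z = ln(S₂/S₁) / ln(A₂/A₁) = ln(54/15) / ln(78.5/1.155) = 1.2809 / 4.2190 = 0.3036
c = S₁ / A₁^z = 15 / 1.155^0.3036 = 15 / 1.045 = 14.36

14.36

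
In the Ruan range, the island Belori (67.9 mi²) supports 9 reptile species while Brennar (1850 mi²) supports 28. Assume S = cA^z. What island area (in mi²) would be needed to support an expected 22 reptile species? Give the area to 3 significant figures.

z = ln(28/9) / ln(1850/67.9) = 1.1350 / 3.3049 = 0.3434
c = 9 / 67.9^0.3434 = 9 / 4.257 = 2.114
A = (22/2.114)^(1/0.3434) ⇒ ln A = ln(10.41)/0.3434 = 6.8207
A = e^6.8207 ≈ 916.6 mi²

917 mi²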